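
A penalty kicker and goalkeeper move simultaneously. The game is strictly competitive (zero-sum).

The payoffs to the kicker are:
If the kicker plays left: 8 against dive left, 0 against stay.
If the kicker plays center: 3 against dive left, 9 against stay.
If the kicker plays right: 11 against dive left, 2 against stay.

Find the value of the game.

31/5

Row left is strictly dominated by row right, so the kicker never plays it.
The remaining 2×2 game on (center, right) × (dive left, stay) has no saddle point. Let the kicker play center with probability p; indifference gives 3p + 11(1−p) = 9p + 2(1−p), so p = 3/5.
Similarly the goalkeeper's optimal q on dive left is 7/15, and the value is 3·(7/15) + (9)·(8/15) = 31/5.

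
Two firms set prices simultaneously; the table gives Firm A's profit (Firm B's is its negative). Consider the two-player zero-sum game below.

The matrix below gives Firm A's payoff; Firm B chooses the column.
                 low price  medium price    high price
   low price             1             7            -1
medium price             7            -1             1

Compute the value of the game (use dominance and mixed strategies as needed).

Column low price is strictly dominated by high price for Firm B (it gives Firm A more in every row).
The remaining 2×2 game on (low price, medium price) × (medium price, high price) has no saddle point. Let Firm A play low price with probability p; indifference gives 7p − (1−p) = −p + (1−p), so p = 1/5.
Similarly Firm B's optimal q on medium price is 1/5, and the value is 7·(1/5) + (-1)·(4/5) = 3/5.

3/5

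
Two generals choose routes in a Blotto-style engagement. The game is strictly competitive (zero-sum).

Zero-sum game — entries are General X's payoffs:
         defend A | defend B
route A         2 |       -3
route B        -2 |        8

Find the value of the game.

Row minima are -3 and -2, so General X's maximin is -2; column maxima are 2 and 8, so General Y's minimax is 2. These differ, so the equilibrium is in mixed strategies.
Let General X play route A with probability p. General Y is indifferent when 2p − 2(1−p) = −3p + 8(1−p), giving p = 2/3.
Let General Y play defend A with probability q. General X is indifferent when 2q − 3(1−q) = −2q + 8(1−q), giving q = 11/15.
The value is 2·(11/15) + (-3)·(4/15) = 2/3.

2/3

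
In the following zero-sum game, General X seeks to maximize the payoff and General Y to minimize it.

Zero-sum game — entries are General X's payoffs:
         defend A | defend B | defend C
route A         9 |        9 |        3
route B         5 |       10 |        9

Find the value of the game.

Column defend B is strictly dominated by defend C for General Y (it gives General X more in every row).
The remaining 2×2 game on (route A, route B) × (defend A, defend C) has no saddle point. Let General X play route A with probability p; indifference gives 9p + 5(1−p) = 3p + 9(1−p), so p = 2/5.
Similarly General Y's optimal q on defend A is 3/5, and the value is 9·(3/5) + (3)·(2/5) = 33/5.

33/5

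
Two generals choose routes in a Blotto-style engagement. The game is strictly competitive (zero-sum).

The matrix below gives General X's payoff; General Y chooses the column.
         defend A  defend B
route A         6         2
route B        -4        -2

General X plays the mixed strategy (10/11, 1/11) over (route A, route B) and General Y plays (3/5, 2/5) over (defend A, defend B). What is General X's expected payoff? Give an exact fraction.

Against (3/5, 2/5), each row's expected payoff is route A: 22/5; route B: -16/5.
Taking the (10/11, 1/11)-weighted average: (10/11)·(22/5) + (1/11)·(-16/5) = 204/55.

204/55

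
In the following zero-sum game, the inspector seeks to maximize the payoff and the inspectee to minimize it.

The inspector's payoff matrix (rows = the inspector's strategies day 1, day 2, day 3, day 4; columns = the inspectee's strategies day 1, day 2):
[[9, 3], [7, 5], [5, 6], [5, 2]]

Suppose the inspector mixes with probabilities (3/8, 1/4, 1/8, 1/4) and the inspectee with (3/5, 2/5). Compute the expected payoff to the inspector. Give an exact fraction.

113/20

Against (3/5, 2/5), each row's expected payoff is day 1: 33/5; day 2: 31/5; day 3: 27/5; day 4: 19/5.
Taking the (3/8, 1/4, 1/8, 1/4)-weighted average: (3/8)·(33/5) + (1/4)·(31/5) + (1/8)·(27/5) + (1/4)·(19/5) = 113/20.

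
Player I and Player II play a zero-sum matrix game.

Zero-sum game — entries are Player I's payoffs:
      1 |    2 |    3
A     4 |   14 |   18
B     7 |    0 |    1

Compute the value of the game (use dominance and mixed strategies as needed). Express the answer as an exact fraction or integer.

98/17

Column 3 is strictly dominated by 2 for Player II (it gives Player I more in every row).
The remaining 2×2 game on (A, B) × (1, 2) has no saddle point. Let Player I play A with probability p; indifference gives 4p + 7(1−p) = 14p, so p = 7/17.
Similarly Player II's optimal q on 1 is 14/17, and the value is 4·(14/17) + (14)·(3/17) = 98/17.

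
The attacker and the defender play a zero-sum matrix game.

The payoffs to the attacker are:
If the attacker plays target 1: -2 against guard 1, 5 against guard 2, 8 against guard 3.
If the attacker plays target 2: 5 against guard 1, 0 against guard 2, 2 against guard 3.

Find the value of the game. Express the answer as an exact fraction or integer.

Column guard 3 is strictly dominated by guard 2 for the defender (it gives the attacker more in every row).
The remaining 2×2 game on (target 1, target 2) × (guard 1, guard 2) has no saddle point. Let the attacker play target 1 with probability p; indifference gives −2p + 5(1−p) = 5p, so p = 5/12.
Similarly the defender's optimal q on guard 1 is 5/12, and the value is -2·(5/12) + (5)·(7/12) = 25/12.

25/12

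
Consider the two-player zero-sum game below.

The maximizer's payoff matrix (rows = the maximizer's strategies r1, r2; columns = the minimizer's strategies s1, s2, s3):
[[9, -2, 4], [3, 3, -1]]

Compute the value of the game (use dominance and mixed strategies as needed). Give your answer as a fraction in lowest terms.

Column s1 is strictly dominated by s3 for the minimizer (it gives the maximizer more in every row).
The remaining 2×2 game on (r1, r2) × (s2, s3) has no saddle point. Let the maximizer play r1 with probability p; indifference gives −2p + 3(1−p) = 4p − (1−p), so p = 2/5.
Similarly the minimizer's optimal q on s2 is 1/2, and the value is -2·(1/2) + (4)·(1/2) = 1.

1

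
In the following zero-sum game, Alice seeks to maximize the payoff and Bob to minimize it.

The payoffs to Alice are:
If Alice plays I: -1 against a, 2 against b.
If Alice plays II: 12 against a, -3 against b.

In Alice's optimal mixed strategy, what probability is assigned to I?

5/6

Row minima are -1 and -3, so Alice's maximin is -1; column maxima are 12 and 2, so Bob's minimax is 2. These differ, so the equilibrium is in mixed strategies.
Let Alice play I with probability p. Bob is indifferent when −p + 12(1−p) = 2p − 3(1−p), giving p = 5/6.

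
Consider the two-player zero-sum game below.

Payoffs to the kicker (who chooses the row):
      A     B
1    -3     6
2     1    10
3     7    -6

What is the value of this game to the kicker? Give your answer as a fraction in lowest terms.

Row 1 is strictly dominated by row 2, so the kicker never plays it.
The remaining 2×2 game on (2, 3) × (A, B) has no saddle point. Let the kicker play 2 with probability p; indifference gives p + 7(1−p) = 10p − 6(1−p), so p = 13/22.
Similarly the goalkeeper's optimal q on A is 8/11, and the value is 1·(8/11) + (10)·(3/11) = 38/11.

38/11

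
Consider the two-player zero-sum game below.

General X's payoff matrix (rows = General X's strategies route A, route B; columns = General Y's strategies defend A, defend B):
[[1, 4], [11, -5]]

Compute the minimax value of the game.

Row minima are 1 and -5, so General X's maximin is 1; column maxima are 11 and 4, so General Y's minimax is 4. These differ, so the equilibrium is in mixed strategies.
Let General X play route A with probability p. General Y is indifferent when p + 11(1−p) = 4p − 5(1−p), giving p = 16/19.
Let General Y play defend A with probability q. General X is indifferent when q + 4(1−q) = 11q − 5(1−q), giving q = 9/19.
The value is 1·(9/19) + (4)·(10/19) = 49/19.

49/19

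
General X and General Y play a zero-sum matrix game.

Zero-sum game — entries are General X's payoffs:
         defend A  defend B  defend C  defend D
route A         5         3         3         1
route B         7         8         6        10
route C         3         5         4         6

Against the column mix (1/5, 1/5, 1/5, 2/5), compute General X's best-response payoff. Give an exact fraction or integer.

41/5

route A: (5)·(1/5) + (3)·(1/5) + (3)·(1/5) + (1)·(2/5) = 13/5.
route B: (7)·(1/5) + (8)·(1/5) + (6)·(1/5) + (10)·(2/5) = 41/5.
route C: (3)·(1/5) + (5)·(1/5) + (4)·(1/5) + (6)·(2/5) = 24/5.
The best pure response is route B with expected payoff 41/5.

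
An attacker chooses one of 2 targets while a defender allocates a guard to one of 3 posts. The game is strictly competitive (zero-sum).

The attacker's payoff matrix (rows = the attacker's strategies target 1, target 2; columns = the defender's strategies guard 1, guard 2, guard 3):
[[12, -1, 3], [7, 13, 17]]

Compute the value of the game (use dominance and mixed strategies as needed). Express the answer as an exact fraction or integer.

Column guard 3 is strictly dominated by guard 2 for the defender (it gives the attacker more in every row).
The remaining 2×2 game on (target 1, target 2) × (guard 1, guard 2) has no saddle point. Let the attacker play target 1 with probability p; indifference gives 12p + 7(1−p) = −p + 13(1−p), so p = 6/19.
Similarly the defender's optimal q on guard 1 is 14/19, and the value is 12·(14/19) + (-1)·(5/19) = 163/19.

163/19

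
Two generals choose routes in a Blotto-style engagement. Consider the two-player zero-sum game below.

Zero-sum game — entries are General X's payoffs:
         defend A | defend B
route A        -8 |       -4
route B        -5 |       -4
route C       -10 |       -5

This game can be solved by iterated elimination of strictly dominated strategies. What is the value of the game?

Row route C is strictly dominated by row route A (-8>-10, -4>-5); eliminate route C.
Column defend B is strictly dominated by defend A for General Y (-8<-4, -5<-4); eliminate defend B.
Row route A is strictly dominated by row route B (-5>-8); eliminate route A.
Only (route B, defend A) remains, with payoff -5.

-5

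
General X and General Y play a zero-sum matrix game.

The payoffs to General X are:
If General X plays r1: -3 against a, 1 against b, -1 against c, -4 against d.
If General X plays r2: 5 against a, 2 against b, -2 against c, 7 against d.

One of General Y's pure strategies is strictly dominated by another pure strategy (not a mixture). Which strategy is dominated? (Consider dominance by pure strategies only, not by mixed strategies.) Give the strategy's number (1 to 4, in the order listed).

General Y prefers columns that give General X less. Compare b with c: -1 < 1, -2 < 2.
So c strictly dominates b for General Y; b is strictly dominated.

2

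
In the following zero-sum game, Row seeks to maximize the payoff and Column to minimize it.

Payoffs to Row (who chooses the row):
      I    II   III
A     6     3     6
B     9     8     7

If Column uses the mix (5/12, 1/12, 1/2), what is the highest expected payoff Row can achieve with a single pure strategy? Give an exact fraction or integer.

A: (6)·(5/12) + (3)·(1/12) + (6)·(1/2) = 23/4.
B: (9)·(5/12) + (8)·(1/12) + (7)·(1/2) = 95/12.
The best pure response is B with expected payoff 95/12.

95/12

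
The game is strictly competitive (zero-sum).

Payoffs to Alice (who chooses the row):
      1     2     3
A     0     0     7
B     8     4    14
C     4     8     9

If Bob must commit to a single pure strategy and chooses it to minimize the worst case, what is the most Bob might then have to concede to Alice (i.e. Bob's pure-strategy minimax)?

The worst case (largest entry) in each column is 1: 8, 2: 8, 3: 14.
The best (smallest) of these is 8.

8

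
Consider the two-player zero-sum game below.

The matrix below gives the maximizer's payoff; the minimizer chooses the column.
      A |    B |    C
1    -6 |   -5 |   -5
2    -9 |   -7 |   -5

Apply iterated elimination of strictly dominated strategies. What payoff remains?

-6

Column B is strictly dominated by A for the minimizer (-6<-5, -9<-7); eliminate B.
Column C is strictly dominated by A for the minimizer (-6<-5, -9<-5); eliminate C.
Row 2 is strictly dominated by row 1 (-6>-9); eliminate 2.
Only (1, A) remains, with payoff -6.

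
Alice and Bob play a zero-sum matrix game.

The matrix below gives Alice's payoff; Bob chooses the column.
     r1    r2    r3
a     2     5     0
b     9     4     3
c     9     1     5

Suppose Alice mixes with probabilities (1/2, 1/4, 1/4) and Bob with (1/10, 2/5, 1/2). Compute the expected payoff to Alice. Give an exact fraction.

61/20

Against (1/10, 2/5, 1/2), each row's expected payoff is a: 11/5; b: 4; c: 19/5.
Taking the (1/2, 1/4, 1/4)-weighted average: (1/2)·(11/5) + (1/4)·(4) + (1/4)·(19/5) = 61/20.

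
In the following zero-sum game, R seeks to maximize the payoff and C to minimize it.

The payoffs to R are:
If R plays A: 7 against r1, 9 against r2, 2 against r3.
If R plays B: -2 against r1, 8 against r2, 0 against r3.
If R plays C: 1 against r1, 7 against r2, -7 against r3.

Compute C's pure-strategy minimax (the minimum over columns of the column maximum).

The worst case (largest entry) in each column is r1: 7, r2: 9, r3: 2.
The best (smallest) of these is 2.

2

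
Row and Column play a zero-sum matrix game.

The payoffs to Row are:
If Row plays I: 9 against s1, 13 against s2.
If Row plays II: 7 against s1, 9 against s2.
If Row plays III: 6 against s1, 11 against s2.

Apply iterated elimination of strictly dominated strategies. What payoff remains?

Row II is strictly dominated by row I (9>7, 13>9); eliminate II.
Row III is strictly dominated by row I (9>6, 13>11); eliminate III.
Column s2 is strictly dominated by s1 for Column (9<13); eliminate s2.
Only (I, s1) remains, with payoff 9.

9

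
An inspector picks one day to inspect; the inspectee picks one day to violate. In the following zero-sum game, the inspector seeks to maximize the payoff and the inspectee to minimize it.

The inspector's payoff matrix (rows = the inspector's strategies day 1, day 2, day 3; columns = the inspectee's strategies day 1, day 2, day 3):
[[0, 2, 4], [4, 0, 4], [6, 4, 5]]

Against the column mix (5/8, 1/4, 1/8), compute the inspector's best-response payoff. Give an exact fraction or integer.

day 1: (0)·(5/8) + (2)·(1/4) + (4)·(1/8) = 1.
day 2: (4)·(5/8) + (0)·(1/4) + (4)·(1/8) = 3.
day 3: (6)·(5/8) + (4)·(1/4) + (5)·(1/8) = 43/8.
The best pure response is day 3 with expected payoff 43/8.

43/8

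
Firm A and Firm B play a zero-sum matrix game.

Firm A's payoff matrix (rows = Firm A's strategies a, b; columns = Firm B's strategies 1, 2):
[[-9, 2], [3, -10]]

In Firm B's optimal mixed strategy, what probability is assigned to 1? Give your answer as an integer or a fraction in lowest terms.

Row minima are -9 and -10, so Firm A's maximin is -9; column maxima are 3 and 2, so Firm B's minimax is 2. These differ, so the equilibrium is in mixed strategies.
Let Firm B play 1 with probability q. Firm A is indifferent when −9q + 2(1−q) = 3q − 10(1−q), giving q = 1/2.

1/2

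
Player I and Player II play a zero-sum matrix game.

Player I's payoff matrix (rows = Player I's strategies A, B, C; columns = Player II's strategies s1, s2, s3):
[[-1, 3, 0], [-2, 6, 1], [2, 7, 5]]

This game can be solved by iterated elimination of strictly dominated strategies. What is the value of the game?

Column s2 is strictly dominated by s1 for Player II (-1<3, -2<6, 2<7); eliminate s2.
Row A is strictly dominated by row C (2>-1, 5>0); eliminate A.
Row B is strictly dominated by row C (2>-2, 5>1); eliminate B.
Column s3 is strictly dominated by s1 for Player II (2<5); eliminate s3.
Only (C, s1) remains, with payoff 2.

2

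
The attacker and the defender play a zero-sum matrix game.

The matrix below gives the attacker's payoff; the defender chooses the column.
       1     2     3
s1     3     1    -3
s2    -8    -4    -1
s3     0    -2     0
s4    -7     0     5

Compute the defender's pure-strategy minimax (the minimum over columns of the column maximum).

1

The worst case (largest entry) in each column is 1: 3, 2: 1, 3: 5.
The best (smallest) of these is 1.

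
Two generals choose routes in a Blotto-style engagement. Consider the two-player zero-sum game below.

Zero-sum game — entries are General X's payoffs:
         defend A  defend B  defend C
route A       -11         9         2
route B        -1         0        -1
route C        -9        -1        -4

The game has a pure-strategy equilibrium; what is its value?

Row minima: -11, -1, -9 → General X's maximin is -1.
Column maxima: -1, 9, 2 → General Y's minimax is -1.
They coincide at (route B, defend A), so the value is -1.

-1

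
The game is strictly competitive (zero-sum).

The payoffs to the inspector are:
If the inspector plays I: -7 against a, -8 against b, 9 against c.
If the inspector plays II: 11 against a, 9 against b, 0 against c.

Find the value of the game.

81/26

Column a is strictly dominated by b for the inspectee (it gives the inspector more in every row).
The remaining 2×2 game on (I, II) × (b, c) has no saddle point. Let the inspector play I with probability p; indifference gives −8p + 9(1−p) = 9p, so p = 9/26.
Similarly the inspectee's optimal q on b is 9/26, and the value is -8·(9/26) + (9)·(17/26) = 81/26.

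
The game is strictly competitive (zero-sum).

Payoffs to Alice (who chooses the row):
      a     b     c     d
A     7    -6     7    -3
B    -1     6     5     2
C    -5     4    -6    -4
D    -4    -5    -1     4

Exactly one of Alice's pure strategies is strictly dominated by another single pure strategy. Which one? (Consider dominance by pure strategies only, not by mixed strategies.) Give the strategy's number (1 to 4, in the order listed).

Compare C with B: -1 > -5, 6 > 4, 5 > -6, 2 > -4.
So B strictly dominates C for Alice; C is strictly dominated.

3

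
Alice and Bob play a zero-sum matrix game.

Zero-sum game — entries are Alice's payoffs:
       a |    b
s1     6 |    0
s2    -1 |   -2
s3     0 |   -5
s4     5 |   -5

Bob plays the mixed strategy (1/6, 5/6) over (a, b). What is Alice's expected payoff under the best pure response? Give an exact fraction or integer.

1

s1: (6)·(1/6) + (0)·(5/6) = 1.
s2: (-1)·(1/6) + (-2)·(5/6) = -11/6.
s3: (0)·(1/6) + (-5)·(5/6) = -25/6.
s4: (5)·(1/6) + (-5)·(5/6) = -10/3.
The best pure response is s1 with expected payoff 1.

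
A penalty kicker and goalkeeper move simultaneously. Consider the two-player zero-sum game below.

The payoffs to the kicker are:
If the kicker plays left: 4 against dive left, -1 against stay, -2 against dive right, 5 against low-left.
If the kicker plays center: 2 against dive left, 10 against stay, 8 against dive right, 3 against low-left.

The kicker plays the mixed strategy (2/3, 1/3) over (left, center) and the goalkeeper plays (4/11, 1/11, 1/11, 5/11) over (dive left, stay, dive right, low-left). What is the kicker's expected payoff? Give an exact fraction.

39/11

Against (4/11, 1/11, 1/11, 5/11), each row's expected payoff is left: 38/11; center: 41/11.
Taking the (2/3, 1/3)-weighted average: (2/3)·(38/11) + (1/3)·(41/11) = 39/11.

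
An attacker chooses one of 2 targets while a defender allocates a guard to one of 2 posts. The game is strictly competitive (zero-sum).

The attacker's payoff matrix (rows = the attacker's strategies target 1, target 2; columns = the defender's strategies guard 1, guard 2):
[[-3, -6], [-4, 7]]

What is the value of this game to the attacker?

-45/14

Row minima are -6 and -4, so the attacker's maximin is -4; column maxima are -3 and 7, so the defender's minimax is -3. These differ, so the equilibrium is in mixed strategies.
Let the attacker play target 1 with probability p. The defender is indifferent when −3p − 4(1−p) = −6p + 7(1−p), giving p = 11/14.
Let the defender play guard 1 with probability q. The attacker is indifferent when −3q − 6(1−q) = −4q + 7(1−q), giving q = 13/14.
The value is -3·(13/14) + (-6)·(1/14) = -45/14.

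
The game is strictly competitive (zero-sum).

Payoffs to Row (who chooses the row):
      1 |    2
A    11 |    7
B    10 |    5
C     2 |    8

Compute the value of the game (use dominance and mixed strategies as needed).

37/5

Row B is strictly dominated by row A, so Row never plays it.
The remaining 2×2 game on (A, C) × (1, 2) has no saddle point. Let Row play A with probability p; indifference gives 11p + 2(1−p) = 7p + 8(1−p), so p = 3/5.
Similarly Column's optimal q on 1 is 1/10, and the value is 11·(1/10) + (7)·(9/10) = 37/5.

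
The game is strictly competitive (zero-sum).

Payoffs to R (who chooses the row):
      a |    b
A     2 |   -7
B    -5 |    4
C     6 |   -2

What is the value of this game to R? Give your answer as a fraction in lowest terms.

Row A is strictly dominated by row C, so R never plays it.
The remaining 2×2 game on (B, C) × (a, b) has no saddle point. Let R play B with probability p; indifference gives −5p + 6(1−p) = 4p − 2(1−p), so p = 8/17.
Similarly C's optimal q on a is 6/17, and the value is -5·(6/17) + (4)·(11/17) = 14/17.

14/17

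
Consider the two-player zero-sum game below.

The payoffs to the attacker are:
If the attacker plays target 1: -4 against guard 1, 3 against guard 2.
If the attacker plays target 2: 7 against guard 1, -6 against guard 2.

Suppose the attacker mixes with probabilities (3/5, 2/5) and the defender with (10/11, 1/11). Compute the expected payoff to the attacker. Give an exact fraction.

Against (10/11, 1/11), each row's expected payoff is target 1: -37/11; target 2: 64/11.
Taking the (3/5, 2/5)-weighted average: (3/5)·(-37/11) + (2/5)·(64/11) = 17/55.

17/55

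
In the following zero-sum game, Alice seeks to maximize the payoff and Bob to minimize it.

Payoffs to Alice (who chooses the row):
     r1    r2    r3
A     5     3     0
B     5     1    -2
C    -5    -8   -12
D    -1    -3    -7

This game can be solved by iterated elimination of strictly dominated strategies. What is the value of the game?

Row D is strictly dominated by row A (5>-1, 3>-3, 0>-7); eliminate D.
Column r1 is strictly dominated by r2 for Bob (3<5, 1<5, -8<-5); eliminate r1.
Column r2 is strictly dominated by r3 for Bob (0<3, -2<1, -12<-8); eliminate r2.
Row B is strictly dominated by row A (0>-2); eliminate B.
Row C is strictly dominated by row A (0>-12); eliminate C.
Only (A, r3) remains, with payoff 0.

0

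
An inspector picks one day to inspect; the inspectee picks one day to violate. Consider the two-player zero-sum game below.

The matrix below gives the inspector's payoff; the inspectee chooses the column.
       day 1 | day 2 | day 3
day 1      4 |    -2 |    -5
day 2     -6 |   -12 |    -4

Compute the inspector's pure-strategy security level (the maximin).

The worst-case payoff for each row is day 1: -5, day 2: -12.
The best of these is -5.

-5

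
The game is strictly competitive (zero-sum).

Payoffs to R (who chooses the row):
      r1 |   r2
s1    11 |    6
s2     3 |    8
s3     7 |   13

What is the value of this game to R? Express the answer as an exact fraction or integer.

Row s2 is strictly dominated by row s3, so R never plays it.
The remaining 2×2 game on (s1, s3) × (r1, r2) has no saddle point. Let R play s1 with probability p; indifference gives 11p + 7(1−p) = 6p + 13(1−p), so p = 6/11.
Similarly C's optimal q on r1 is 7/11, and the value is 11·(7/11) + (6)·(4/11) = 101/11.

101/11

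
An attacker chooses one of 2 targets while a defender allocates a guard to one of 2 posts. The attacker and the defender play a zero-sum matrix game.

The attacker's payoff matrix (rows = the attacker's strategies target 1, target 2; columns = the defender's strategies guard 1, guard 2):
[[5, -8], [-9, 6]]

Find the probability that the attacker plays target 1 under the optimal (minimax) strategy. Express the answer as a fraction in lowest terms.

Row minima are -8 and -9, so the attacker's maximin is -8; column maxima are 5 and 6, so the defender's minimax is 5. These differ, so the equilibrium is in mixed strategies.
Let the attacker play target 1 with probability p. The defender is indifferent when 5p − 9(1−p) = −8p + 6(1−p), giving p = 15/28.

15/28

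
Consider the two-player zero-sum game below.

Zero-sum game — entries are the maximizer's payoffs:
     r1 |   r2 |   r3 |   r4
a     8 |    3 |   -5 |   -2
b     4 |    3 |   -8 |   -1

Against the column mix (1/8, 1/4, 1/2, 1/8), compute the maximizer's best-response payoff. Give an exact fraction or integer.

-1

a: (8)·(1/8) + (3)·(1/4) + (-5)·(1/2) + (-2)·(1/8) = -1.
b: (4)·(1/8) + (3)·(1/4) + (-8)·(1/2) + (-1)·(1/8) = -23/8.
The best pure response is a with expected payoff -1.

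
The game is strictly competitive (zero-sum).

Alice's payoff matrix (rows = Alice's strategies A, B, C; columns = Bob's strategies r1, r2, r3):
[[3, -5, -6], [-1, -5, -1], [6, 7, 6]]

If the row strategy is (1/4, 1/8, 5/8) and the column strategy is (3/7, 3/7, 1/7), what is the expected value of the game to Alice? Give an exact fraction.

13/4

Against (3/7, 3/7, 1/7), each row's expected payoff is A: -12/7; B: -19/7; C: 45/7.
Taking the (1/4, 1/8, 5/8)-weighted average: (1/4)·(-12/7) + (1/8)·(-19/7) + (5/8)·(45/7) = 13/4.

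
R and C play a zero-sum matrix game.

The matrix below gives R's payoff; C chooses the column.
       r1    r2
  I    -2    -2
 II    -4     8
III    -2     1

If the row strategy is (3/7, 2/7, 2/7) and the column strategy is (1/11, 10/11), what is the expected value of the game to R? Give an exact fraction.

Against (1/11, 10/11), each row's expected payoff is I: -2; II: 76/11; III: 8/11.
Taking the (3/7, 2/7, 2/7)-weighted average: (3/7)·(-2) + (2/7)·(76/11) + (2/7)·(8/11) = 102/77.

102/77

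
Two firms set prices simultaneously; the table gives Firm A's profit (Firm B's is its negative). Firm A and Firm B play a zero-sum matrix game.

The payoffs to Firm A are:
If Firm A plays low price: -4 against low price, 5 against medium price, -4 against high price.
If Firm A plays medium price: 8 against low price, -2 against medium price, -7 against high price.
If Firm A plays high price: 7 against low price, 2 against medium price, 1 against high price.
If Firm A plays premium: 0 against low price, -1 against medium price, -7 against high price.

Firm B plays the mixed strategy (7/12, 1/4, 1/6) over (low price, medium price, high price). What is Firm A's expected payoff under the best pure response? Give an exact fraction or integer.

19/4

low price: (-4)·(7/12) + (5)·(1/4) + (-4)·(1/6) = -7/4.
medium price: (8)·(7/12) + (-2)·(1/4) + (-7)·(1/6) = 3.
high price: (7)·(7/12) + (2)·(1/4) + (1)·(1/6) = 19/4.
premium: (0)·(7/12) + (-1)·(1/4) + (-7)·(1/6) = -17/12.
The best pure response is high price with expected payoff 19/4.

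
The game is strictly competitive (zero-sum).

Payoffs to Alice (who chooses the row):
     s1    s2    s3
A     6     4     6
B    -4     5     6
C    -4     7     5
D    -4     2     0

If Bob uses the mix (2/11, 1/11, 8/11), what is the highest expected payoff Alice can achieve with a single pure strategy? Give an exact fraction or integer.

A: (6)·(2/11) + (4)·(1/11) + (6)·(8/11) = 64/11.
B: (-4)·(2/11) + (5)·(1/11) + (6)·(8/11) = 45/11.
C: (-4)·(2/11) + (7)·(1/11) + (5)·(8/11) = 39/11.
D: (-4)·(2/11) + (2)·(1/11) + (0)·(8/11) = -6/11.
The best pure response is A with expected payoff 64/11.

64/11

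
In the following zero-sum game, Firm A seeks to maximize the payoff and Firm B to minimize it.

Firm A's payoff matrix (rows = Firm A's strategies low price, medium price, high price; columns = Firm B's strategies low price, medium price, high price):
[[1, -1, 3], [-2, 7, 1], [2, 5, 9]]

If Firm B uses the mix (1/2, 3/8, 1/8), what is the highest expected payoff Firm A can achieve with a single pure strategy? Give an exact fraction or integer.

4

low price: (1)·(1/2) + (-1)·(3/8) + (3)·(1/8) = 1/2.
medium price: (-2)·(1/2) + (7)·(3/8) + (1)·(1/8) = 7/4.
high price: (2)·(1/2) + (5)·(3/8) + (9)·(1/8) = 4.
The best pure response is high price with expected payoff 4.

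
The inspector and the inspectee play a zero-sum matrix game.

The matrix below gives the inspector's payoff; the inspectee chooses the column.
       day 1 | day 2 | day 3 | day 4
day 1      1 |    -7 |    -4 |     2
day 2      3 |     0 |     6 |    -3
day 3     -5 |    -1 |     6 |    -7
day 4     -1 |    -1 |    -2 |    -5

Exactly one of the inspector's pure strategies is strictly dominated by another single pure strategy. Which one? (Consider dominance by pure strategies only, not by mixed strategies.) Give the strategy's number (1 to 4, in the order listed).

4

Compare day 4 with day 2: 3 > -1, 0 > -1, 6 > -2, -3 > -5.
So day 2 strictly dominates day 4 for the inspector; day 4 is strictly dominated.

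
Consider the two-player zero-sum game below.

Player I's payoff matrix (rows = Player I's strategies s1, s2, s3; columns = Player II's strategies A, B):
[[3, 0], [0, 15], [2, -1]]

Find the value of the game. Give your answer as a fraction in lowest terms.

5/2

Row s3 is strictly dominated by row s1, so Player I never plays it.
The remaining 2×2 game on (s1, s2) × (A, B) has no saddle point. Let Player I play s1 with probability p; indifference gives 3p = 15(1−p), so p = 5/6.
Similarly Player II's optimal q on A is 5/6, and the value is 3·(5/6) + (0)·(1/6) = 5/2.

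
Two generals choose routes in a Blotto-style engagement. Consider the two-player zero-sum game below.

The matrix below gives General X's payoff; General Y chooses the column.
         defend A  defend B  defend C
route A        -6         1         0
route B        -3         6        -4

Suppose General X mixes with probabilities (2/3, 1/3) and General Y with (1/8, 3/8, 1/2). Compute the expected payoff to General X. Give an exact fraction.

Against (1/8, 3/8, 1/2), each row's expected payoff is route A: -3/8; route B: -1/8.
Taking the (2/3, 1/3)-weighted average: (2/3)·(-3/8) + (1/3)·(-1/8) = -7/24.

-7/24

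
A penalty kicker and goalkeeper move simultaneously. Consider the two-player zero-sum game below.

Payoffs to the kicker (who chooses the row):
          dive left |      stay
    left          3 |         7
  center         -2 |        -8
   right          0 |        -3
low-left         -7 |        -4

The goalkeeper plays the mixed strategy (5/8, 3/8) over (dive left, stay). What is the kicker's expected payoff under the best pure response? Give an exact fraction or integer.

9/2

left: (3)·(5/8) + (7)·(3/8) = 9/2.
center: (-2)·(5/8) + (-8)·(3/8) = -17/4.
right: (0)·(5/8) + (-3)·(3/8) = -9/8.
low-left: (-7)·(5/8) + (-4)·(3/8) = -47/8.
The best pure response is left with expected payoff 9/2.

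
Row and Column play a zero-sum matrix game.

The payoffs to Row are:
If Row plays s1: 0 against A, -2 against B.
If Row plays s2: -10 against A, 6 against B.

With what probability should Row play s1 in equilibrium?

8/9

Row minima are -2 and -10, so Row's maximin is -2; column maxima are 0 and 6, so Column's minimax is 0. These differ, so the equilibrium is in mixed strategies.
Let Row play s1 with probability p. Column is indifferent when −10(1−p) = −2p + 6(1−p), giving p = 8/9.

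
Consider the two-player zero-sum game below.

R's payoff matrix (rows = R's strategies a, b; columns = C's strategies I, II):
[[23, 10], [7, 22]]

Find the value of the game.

Row minima are 10 and 7, so R's maximin is 10; column maxima are 23 and 22, so C's minimax is 22. These differ, so the equilibrium is in mixed strategies.
Let R play a with probability p. C is indifferent when 23p + 7(1−p) = 10p + 22(1−p), giving p = 15/28.
Let C play I with probability q. R is indifferent when 23q + 10(1−q) = 7q + 22(1−q), giving q = 3/7.
The value is 23·(3/7) + (10)·(4/7) = 109/7.

109/7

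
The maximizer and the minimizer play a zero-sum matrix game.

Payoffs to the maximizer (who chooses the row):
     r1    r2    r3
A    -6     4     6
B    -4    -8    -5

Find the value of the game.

Column r3 is strictly dominated by r2 for the minimizer (it gives the maximizer more in every row).
The remaining 2×2 game on (A, B) × (r1, r2) has no saddle point. Let the maximizer play A with probability p; indifference gives −6p − 4(1−p) = 4p − 8(1−p), so p = 2/7.
Similarly the minimizer's optimal q on r1 is 6/7, and the value is -6·(6/7) + (4)·(1/7) = -32/7.

-32/7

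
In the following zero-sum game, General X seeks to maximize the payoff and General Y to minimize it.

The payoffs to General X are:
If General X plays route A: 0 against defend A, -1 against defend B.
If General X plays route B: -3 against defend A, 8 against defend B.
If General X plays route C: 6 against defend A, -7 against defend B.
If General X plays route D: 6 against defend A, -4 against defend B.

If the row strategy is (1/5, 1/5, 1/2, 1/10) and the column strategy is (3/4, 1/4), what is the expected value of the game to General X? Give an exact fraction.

13/8

Against (3/4, 1/4), each row's expected payoff is route A: -1/4; route B: -1/4; route C: 11/4; route D: 7/2.
Taking the (1/5, 1/5, 1/2, 1/10)-weighted average: (1/5)·(-1/4) + (1/5)·(-1/4) + (1/2)·(11/4) + (1/10)·(7/2) = 13/8.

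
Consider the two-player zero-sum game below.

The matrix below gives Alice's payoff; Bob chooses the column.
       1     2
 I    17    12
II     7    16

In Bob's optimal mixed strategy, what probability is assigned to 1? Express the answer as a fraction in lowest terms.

Row minima are 12 and 7, so Alice's maximin is 12; column maxima are 17 and 16, so Bob's minimax is 16. These differ, so the equilibrium is in mixed strategies.
Let Bob play 1 with probability q. Alice is indifferent when 17q + 12(1−q) = 7q + 16(1−q), giving q = 2/7.

2/7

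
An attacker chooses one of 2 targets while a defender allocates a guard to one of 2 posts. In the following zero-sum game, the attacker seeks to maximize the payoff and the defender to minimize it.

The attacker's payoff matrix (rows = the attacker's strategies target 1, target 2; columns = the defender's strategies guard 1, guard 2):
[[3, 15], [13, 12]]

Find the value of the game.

159/13

Row minima are 3 and 12, so the attacker's maximin is 12; column maxima are 13 and 15, so the defender's minimax is 13. These differ, so the equilibrium is in mixed strategies.
Let the attacker play target 1 with probability p. The defender is indifferent when 3p + 13(1−p) = 15p + 12(1−p), giving p = 1/13.
Let the defender play guard 1 with probability q. The attacker is indifferent when 3q + 15(1−q) = 13q + 12(1−q), giving q = 3/13.
The value is 3·(3/13) + (15)·(10/13) = 159/13.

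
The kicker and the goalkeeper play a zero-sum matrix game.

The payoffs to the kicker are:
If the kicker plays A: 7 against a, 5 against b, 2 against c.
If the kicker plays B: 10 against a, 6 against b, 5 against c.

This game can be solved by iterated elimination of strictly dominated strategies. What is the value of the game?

Column a is strictly dominated by b for the goalkeeper (5<7, 6<10); eliminate a.
Row A is strictly dominated by row B (6>5, 5>2); eliminate A.
Column b is strictly dominated by c for the goalkeeper (5<6); eliminate b.
Only (B, c) remains, with payoff 5.

5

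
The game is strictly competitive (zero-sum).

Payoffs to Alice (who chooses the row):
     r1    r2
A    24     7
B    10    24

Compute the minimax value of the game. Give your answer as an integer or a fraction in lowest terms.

Row minima are 7 and 10, so Alice's maximin is 10; column maxima are 24 and 24, so Bob's minimax is 24. These differ, so the equilibrium is in mixed strategies.
Let Alice play A with probability p. Bob is indifferent when 24p + 10(1−p) = 7p + 24(1−p), giving p = 14/31.
Let Bob play r1 with probability q. Alice is indifferent when 24q + 7(1−q) = 10q + 24(1−q), giving q = 17/31.
The value is 24·(17/31) + (7)·(14/31) = 506/31.

506/31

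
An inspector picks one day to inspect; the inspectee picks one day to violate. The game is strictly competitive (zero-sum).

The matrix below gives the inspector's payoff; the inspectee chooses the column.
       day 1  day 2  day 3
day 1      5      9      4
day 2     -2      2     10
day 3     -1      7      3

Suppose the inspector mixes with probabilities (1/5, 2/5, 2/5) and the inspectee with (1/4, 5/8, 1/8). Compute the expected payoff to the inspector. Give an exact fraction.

163/40

Against (1/4, 5/8, 1/8), each row's expected payoff is day 1: 59/8; day 2: 2; day 3: 9/2.
Taking the (1/5, 2/5, 2/5)-weighted average: (1/5)·(59/8) + (2/5)·(2) + (2/5)·(9/2) = 163/40.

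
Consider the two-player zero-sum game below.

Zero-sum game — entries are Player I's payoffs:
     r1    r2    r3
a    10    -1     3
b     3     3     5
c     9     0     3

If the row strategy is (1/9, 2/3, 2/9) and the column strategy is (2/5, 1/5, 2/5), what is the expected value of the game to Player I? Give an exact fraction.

187/45

Against (2/5, 1/5, 2/5), each row's expected payoff is a: 5; b: 19/5; c: 24/5.
Taking the (1/9, 2/3, 2/9)-weighted average: (1/9)·(5) + (2/3)·(19/5) + (2/9)·(24/5) = 187/45.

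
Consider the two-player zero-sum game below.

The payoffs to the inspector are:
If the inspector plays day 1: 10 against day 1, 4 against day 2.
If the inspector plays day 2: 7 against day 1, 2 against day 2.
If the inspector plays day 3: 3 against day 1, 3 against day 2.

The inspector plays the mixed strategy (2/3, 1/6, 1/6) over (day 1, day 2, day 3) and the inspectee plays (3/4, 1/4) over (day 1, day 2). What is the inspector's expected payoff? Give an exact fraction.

Against (3/4, 1/4), each row's expected payoff is day 1: 17/2; day 2: 23/4; day 3: 3.
Taking the (2/3, 1/6, 1/6)-weighted average: (2/3)·(17/2) + (1/6)·(23/4) + (1/6)·(3) = 57/8.

57/8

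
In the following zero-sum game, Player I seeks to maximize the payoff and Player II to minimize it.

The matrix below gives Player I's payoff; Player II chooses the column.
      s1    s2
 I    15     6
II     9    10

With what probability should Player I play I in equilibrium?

1/10

Row minima are 6 and 9, so Player I's maximin is 9; column maxima are 15 and 10, so Player II's minimax is 10. These differ, so the equilibrium is in mixed strategies.
Let Player I play I with probability p. Player II is indifferent when 15p + 9(1−p) = 6p + 10(1−p), giving p = 1/10.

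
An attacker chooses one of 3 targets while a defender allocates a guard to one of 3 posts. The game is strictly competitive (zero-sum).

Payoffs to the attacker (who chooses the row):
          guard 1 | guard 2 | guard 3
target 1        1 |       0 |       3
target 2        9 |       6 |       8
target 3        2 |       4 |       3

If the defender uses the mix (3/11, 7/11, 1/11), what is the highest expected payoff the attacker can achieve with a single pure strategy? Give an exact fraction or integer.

target 1: (1)·(3/11) + (0)·(7/11) + (3)·(1/11) = 6/11.
target 2: (9)·(3/11) + (6)·(7/11) + (8)·(1/11) = 7.
target 3: (2)·(3/11) + (4)·(7/11) + (3)·(1/11) = 37/11.
The best pure response is target 2 with expected payoff 7.

7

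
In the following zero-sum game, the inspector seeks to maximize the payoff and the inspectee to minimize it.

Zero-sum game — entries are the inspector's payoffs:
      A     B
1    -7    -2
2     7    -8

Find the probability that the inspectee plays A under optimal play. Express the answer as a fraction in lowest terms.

Row minima are -7 and -8, so the inspector's maximin is -7; column maxima are 7 and -2, so the inspectee's minimax is -2. These differ, so the equilibrium is in mixed strategies.
Let the inspectee play A with probability q. The inspector is indifferent when −7q − 2(1−q) = 7q − 8(1−q), giving q = 3/10.

3/10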